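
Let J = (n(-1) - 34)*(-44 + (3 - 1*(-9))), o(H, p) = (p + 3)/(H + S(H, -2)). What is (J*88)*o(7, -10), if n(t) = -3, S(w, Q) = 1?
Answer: -91168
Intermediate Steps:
o(H, p) = (3 + p)/(1 + H) (o(H, p) = (p + 3)/(H + 1) = (3 + p)/(1 + H))
J = 1184 (J = (-3 - 34)*(-44 + (3 - 1*(-9))) = -37*(-44 + (3 + 9)) = -37*(-44 + 12) = -37*(-32) = 1184)
(J*88)*o(7, -10) = (1184*88)*((3 - 10)/(1 + 7)) = 104192*(-7/8) = -91168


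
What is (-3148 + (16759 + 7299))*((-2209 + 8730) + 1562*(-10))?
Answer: -190260090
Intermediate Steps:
(-3148 + (16759 + 7299))*((-2209 + 8730) + 1562*(-10)) = (-3148 + 24058)*(6521 - 15620) = 20910*(-9099) = -190260090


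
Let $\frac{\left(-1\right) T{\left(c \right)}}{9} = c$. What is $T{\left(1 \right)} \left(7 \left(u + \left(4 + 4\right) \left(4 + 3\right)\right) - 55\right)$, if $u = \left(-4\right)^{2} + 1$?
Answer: $-4104$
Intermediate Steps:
$T{\left(c \right)} = - 9 c$
$u = 17$ ($u = 16 + 1 = 17$)
$T{\left(1 \right)} \left(7 \left(u + \left(4 + 4\right) \left(4 + 3\right)\right) - 55\right) = \left(-9\right) 1 \left(7 \left(17 + \left(4 + 4\right) \left(4 + 3\right)\right) - 55\right) = - 9 \left(7 \left(17 + 8 \cdot 7\right) - 55\right) = - 9 \left(7 \left(17 + 56\right) - 55\right) = - 9 \left(7 \cdot 73 - 55\right) = - 9 \left(511 - 55\right) = \left(-9\right) 456 = -4104$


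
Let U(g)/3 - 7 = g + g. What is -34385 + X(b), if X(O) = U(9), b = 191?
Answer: -34310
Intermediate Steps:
U(g) = 21 + 6*g (U(g) = 21 + 3*(g + g) = 21 + 3*(2*g) = 21 + 6*g)
X(O) = 75 (X(O) = 21 + 6*9 = 21 + 54 = 75)
-34385 + X(b) = -34385 + 75 = -34310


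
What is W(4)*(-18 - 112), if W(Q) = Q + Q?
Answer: -1040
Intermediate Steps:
W(Q) = 2*Q
W(4)*(-18 - 112) = (2*4)*(-18 - 112) = 8*(-130) = -1040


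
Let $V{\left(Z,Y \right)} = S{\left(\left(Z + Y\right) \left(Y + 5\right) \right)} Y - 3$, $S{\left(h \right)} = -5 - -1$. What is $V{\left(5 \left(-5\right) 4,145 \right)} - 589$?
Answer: $-1172$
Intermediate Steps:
$S{\left(h \right)} = -4$ ($S{\left(h \right)} = -5 + 1 = -4$)
$V{\left(Z,Y \right)} = -3 - 4 Y$ ($V{\left(Z,Y \right)} = - 4 Y - 3 = -3 - 4 Y$)
$V{\left(5 \left(-5\right) 4,145 \right)} - 589 = \left(-3 - 580\right) - 589 = -583 - 589 = -1172$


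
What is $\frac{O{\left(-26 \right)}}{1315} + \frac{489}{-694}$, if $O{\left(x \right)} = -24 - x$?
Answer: $- \frac{641647}{912610} \approx -0.70309$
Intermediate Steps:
$\frac{O{\left(-26 \right)}}{1315} + \frac{489}{-694} = \frac{-24 - -26}{1315} + \frac{489}{-694} = \left(-24 + 26\right) \frac{1}{1315} + 489 \left(- \frac{1}{694}\right) = 2 \cdot \frac{1}{1315} - \frac{489}{694} = \frac{2}{1315} - \frac{489}{694} = - \frac{641647}{912610}$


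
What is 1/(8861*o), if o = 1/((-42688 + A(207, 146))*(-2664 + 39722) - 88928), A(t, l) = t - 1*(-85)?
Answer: -1571199896/8861 ≈ -1.7732e+5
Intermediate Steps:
A(t, l) = 85 + t (A(t, l) = t + 85 = 85 + t)
o = -1/1571199896 (o = 1/((-42688 + (85 + 207))*(-2664 + 39722) - 88928) = 1/((-42688 + 292)*37058 - 88928) = 1/(-42396*37058 - 88928) = 1/(-1571110968 - 88928) = 1/(-1571199896) = -1/1571199896 ≈ -6.3646e-10)
1/(8861*o) = 1/(8861*(-1/1571199896)) = (1/8861)*(-1571199896) = -1571199896/8861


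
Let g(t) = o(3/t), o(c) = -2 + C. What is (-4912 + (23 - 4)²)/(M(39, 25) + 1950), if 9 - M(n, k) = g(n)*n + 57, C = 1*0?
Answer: -1517/660 ≈ -2.2985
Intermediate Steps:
C = 0
o(c) = -2 (o(c) = -2 + 0 = -2)
g(t) = -2
M(n, k) = -48 + 2*n (M(n, k) = 9 - (-2*n + 57) = 9 - (57 - 2*n) = 9 + (-57 + 2*n) = -48 + 2*n)
(-4912 + (23 - 4)²)/(M(39, 25) + 1950) = (-4912 + (23 - 4)²)/((-48 + 2*39) + 1950) = (-4912 + 19²)/((-48 + 78) + 1950) = (-4912 + 361)/(30 + 1950) = -4551/1980 = -4551*1/1980 = -1517/660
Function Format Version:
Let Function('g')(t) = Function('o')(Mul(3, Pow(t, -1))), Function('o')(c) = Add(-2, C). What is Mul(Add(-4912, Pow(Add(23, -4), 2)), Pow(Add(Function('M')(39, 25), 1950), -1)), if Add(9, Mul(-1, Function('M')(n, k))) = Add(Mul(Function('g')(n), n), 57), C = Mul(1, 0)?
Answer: Rational(-1517, 660) ≈ -2.2985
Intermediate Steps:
C = 0
Function('o')(c) = -2 (Function('o')(c) = Add(-2, 0) = -2)
Function('g')(t) = -2
Function('M')(n, k) = Add(-48, Mul(2, n)) (Function('M')(n, k) = Add(9, Mul(-1, Add(Mul(-2, n), 57))) = Add(9, Mul(-1, Add(57, Mul(-2, n)))) = Add(9, Add(-57, Mul(2, n))) = Add(-48, Mul(2, n)))
Mul(Add(-4912, Pow(Add(23, -4), 2)), Pow(Add(Function('M')(39, 25), 1950), -1)) = Mul(Add(-4912, Pow(Add(23, -4), 2)), Pow(Add(Add(-48, Mul(2, 39)), 1950), -1)) = Mul(Add(-4912, Pow(19, 2)), Pow(Add(Add(-48, 78), 1950), -1)) = Mul(Add(-4912, 361), Pow(Add(30, 1950), -1)) = Mul(-4551, Pow(1980, -1)) = Mul(-4551, Rational(1, 1980)) = Rational(-1517, 660)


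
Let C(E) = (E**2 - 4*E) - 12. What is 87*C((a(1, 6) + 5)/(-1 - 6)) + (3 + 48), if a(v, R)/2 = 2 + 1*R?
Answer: 834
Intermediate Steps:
a(v, R) = 4 + 2*R (a(v, R) = 2*(2 + 1*R) = 2*(2 + R) = 4 + 2*R)
C(E) = -12 + E**2 - 4*E
87*C((a(1, 6) + 5)/(-1 - 6)) + (3 + 48) = 87*(-12 + (((4 + 2*6) + 5)/(-1 - 6))**2 - 4*((4 + 2*6) + 5)/(-1 - 6)) + (3 + 48) = 87*(-12 + (((4 + 12) + 5)/(-7))**2 - 4*((4 + 12) + 5)/(-7)) + 51 = 87*(-12 + ((16 + 5)*(-1/7))**2 - 4*(16 + 5)*(-1)/7) + 51 = 87*(-12 + (21*(-1/7))**2 - 84*(-1)/7) + 51 = 87*(-12 + (-3)**2 - 4*(-3)) + 51 = 87*(-12 + 9 + 12) + 51 = 87*9 + 51 = 783 + 51 = 834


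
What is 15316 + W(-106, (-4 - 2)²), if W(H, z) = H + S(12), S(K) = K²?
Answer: 15354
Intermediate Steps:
W(H, z) = 144 + H (W(H, z) = H + 12² = H + 144 = 144 + H)
15316 + W(-106, (-4 - 2)²) = 15316 + (144 - 106) = 15316 + 38 = 15354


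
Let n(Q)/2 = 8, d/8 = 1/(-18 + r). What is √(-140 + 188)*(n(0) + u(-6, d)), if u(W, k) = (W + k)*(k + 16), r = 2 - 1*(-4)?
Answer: -3104*√3/9 ≈ -597.37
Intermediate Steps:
r = 6 (r = 2 + 4 = 6)
d = -⅔ (d = 8/(-18 + 6) = 8/(-12) = 8*(-1/12) = -⅔ ≈ -0.66667)
n(Q) = 16 (n(Q) = 2*8 = 16)
u(W, k) = (16 + k)*(W + k) (u(W, k) = (W + k)*(16 + k) = (16 + k)*(W + k))
√(-140 + 188)*(n(0) + u(-6, d)) = √(-140 + 188)*(16 + ((-⅔)² + 16*(-6) + 16*(-⅔) - 6*(-⅔))) = √48*(16 + (4/9 - 96 - 32/3 + 4)) = (4*√3)*(16 - 920/9) = (4*√3)*(-776/9) = -3104*√3/9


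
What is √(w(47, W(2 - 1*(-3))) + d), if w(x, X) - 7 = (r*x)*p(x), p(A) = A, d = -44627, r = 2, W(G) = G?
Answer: I*√40202 ≈ 200.5*I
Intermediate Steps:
w(x, X) = 7 + 2*x² (w(x, X) = 7 + (2*x)*x = 7 + 2*x²)
√(w(47, W(2 - 1*(-3))) + d) = √((7 + 2*47²) - 44627) = √((7 + 2*2209) - 44627) = √((7 + 4418) - 44627) = √(4425 - 44627) = √(-40202) = I*√40202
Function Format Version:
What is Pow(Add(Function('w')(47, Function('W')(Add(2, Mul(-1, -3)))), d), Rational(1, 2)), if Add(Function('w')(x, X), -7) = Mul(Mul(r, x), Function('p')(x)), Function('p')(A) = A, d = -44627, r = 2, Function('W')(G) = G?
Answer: Mul(I, Pow(40202, Rational(1, 2))) ≈ Mul(200.50, I)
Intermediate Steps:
Function('w')(x, X) = Add(7, Mul(2, Pow(x, 2))) (Function('w')(x, X) = Add(7, Mul(Mul(2, x), x)) = Add(7, Mul(2, Pow(x, 2))))
Pow(Add(Function('w')(47, Function('W')(Add(2, Mul(-1, -3)))), d), Rational(1, 2)) = Pow(Add(Add(7, Mul(2, Pow(47, 2))), -44627), Rational(1, 2)) = Pow(Add(Add(7, Mul(2, 2209)), -44627), Rational(1, 2)) = Pow(Add(Add(7, 4418), -44627), Rational(1, 2)) = Pow(Add(4425, -44627), Rational(1, 2)) = Pow(-40202, Rational(1, 2)) = Mul(I, Pow(40202, Rational(1, 2)))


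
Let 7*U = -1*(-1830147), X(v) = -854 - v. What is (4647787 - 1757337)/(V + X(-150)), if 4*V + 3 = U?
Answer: 40466300/905207 ≈ 44.704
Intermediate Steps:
U = 1830147/7 (U = (-1*(-1830147))/7 = (⅐)*1830147 = 1830147/7 ≈ 2.6145e+5)
V = 915063/14 (V = -¾ + (¼)*(1830147/7) = -¾ + 1830147/28 = 915063/14 ≈ 65362.)
(4647787 - 1757337)/(V + X(-150)) = (4647787 - 1757337)/(915063/14 + (-854 - 1*(-150))) = 2890450/(915063/14 + (-854 + 150)) = 2890450/(915063/14 - 704) = 2890450/(905207/14) = 2890450*(14/905207) = 40466300/905207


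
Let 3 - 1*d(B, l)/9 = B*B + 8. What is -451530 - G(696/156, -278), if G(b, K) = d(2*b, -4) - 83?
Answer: -76165834/169 ≈ -4.5069e+5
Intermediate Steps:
d(B, l) = -45 - 9*B² (d(B, l) = 27 - 9*(B*B + 8) = 27 - 9*(B² + 8) = 27 - 9*(8 + B²) = 27 + (-72 - 9*B²) = -45 - 9*B²)
G(b, K) = -128 - 36*b² (G(b, K) = (-45 - 9*4*b²) - 83 = (-45 - 36*b²) - 83 = -128 - 36*b²)
-451530 - G(696/156, -278) = -451530 - (-128 - 36*(696/156)²) = -451530 - (-128 - 36*(696*(1/156))²) = -451530 - (-128 - 36*(58/13)²) = -451530 - (-128 - 36*3364/169) = -451530 - (-128 - 121104/169) = -451530 - 1*(-142736/169) = -451530 + 142736/169 = -76165834/169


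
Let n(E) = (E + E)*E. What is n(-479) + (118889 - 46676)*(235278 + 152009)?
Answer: 27967615013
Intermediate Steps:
n(E) = 2*E² (n(E) = (2*E)*E = 2*E²)
n(-479) + (118889 - 46676)*(235278 + 152009) = 2*(-479)² + (118889 - 46676)*(235278 + 152009) = 2*229441 + 72213*387287 = 458882 + 27967156131 = 27967615013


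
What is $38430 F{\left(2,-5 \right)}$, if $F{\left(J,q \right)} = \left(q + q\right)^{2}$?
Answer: $3843000$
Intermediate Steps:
$F{\left(J,q \right)} = 4 q^{2}$ ($F{\left(J,q \right)} = \left(2 q\right)^{2} = 4 q^{2}$)
$38430 F{\left(2,-5 \right)} = 38430 \cdot 4 \left(-5\right)^{2} = 38430 \cdot 4 \cdot 25 = 38430 \cdot 100 = 3843000$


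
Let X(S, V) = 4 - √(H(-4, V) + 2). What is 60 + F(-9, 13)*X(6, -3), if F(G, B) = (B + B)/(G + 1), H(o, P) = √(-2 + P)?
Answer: 47 + 13*√(2 + I*√5)/4 ≈ 52.139 + 2.2981*I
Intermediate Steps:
F(G, B) = 2*B/(1 + G) (F(G, B) = (2*B)/(1 + G) = 2*B/(1 + G))
X(S, V) = 4 - √(2 + √(-2 + V)) (X(S, V) = 4 - √(√(-2 + V) + 2) = 4 - √(2 + √(-2 + V)))
60 + F(-9, 13)*X(6, -3) = 60 + (2*13/(1 - 9))*(4 - √(2 + √(-2 - 3))) = 60 + (2*13/(-8))*(4 - √(2 + √(-5))) = 60 + (2*13*(-⅛))*(4 - √(2 + I*√5)) = 60 - 13*(4 - √(2 + I*√5))/4 = 60 + (-13 + 13*√(2 + I*√5)/4) = 47 + 13*√(2 + I*√5)/4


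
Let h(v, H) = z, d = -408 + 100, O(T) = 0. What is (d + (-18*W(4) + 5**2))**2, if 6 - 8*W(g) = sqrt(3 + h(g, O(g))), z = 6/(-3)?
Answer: 1385329/16 ≈ 86583.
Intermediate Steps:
d = -308
z = -2 (z = 6*(-1/3) = -2)
h(v, H) = -2
W(g) = 5/8 (W(g) = 3/4 - sqrt(3 - 2)/8 = 3/4 - sqrt(1)/8 = 3/4 - 1/8*1 = 3/4 - 1/8 = 5/8)
(d + (-18*W(4) + 5**2))**2 = (-308 + (-18*5/8 + 5**2))**2 = (-308 + (-45/4 + 25))**2 = (-308 + 55/4)**2 = (-1177/4)**2 = 1385329/16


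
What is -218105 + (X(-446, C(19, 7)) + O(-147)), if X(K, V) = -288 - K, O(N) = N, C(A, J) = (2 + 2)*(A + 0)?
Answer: -218094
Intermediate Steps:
C(A, J) = 4*A
-218105 + (X(-446, C(19, 7)) + O(-147)) = -218105 + ((-288 - 1*(-446)) - 147) = -218105 + ((-288 + 446) - 147) = -218105 + (158 - 147) = -218105 + 11 = -218094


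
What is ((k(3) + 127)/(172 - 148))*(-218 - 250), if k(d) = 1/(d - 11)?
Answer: -39585/16 ≈ -2474.1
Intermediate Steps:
k(d) = 1/(-11 + d)
((k(3) + 127)/(172 - 148))*(-218 - 250) = ((1/(-11 + 3) + 127)/(172 - 148))*(-218 - 250) = ((1/(-8) + 127)/24)*(-468) = ((-⅛ + 127)*(1/24))*(-468) = ((1015/8)*(1/24))*(-468) = (1015/192)*(-468) = -39585/16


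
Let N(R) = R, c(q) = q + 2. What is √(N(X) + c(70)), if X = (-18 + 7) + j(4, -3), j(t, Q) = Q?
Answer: √58 ≈ 7.6158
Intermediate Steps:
c(q) = 2 + q
X = -14 (X = (-18 + 7) - 3 = -11 - 3 = -14)
√(N(X) + c(70)) = √(-14 + (2 + 70)) = √(-14 + 72) = √58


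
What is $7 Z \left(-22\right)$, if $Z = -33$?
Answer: $5082$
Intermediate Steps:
$7 Z \left(-22\right) = 7 \left(-33\right) \left(-22\right) = \left(-231\right) \left(-22\right) = 5082$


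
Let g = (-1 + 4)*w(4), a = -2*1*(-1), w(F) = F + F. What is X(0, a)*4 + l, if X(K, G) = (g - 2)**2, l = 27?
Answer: 1963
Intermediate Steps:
w(F) = 2*F
a = 2 (a = -2*(-1) = 2)
g = 24 (g = (-1 + 4)*(2*4) = 3*8 = 24)
X(K, G) = 484 (X(K, G) = (24 - 2)**2 = 22**2 = 484)
X(0, a)*4 + l = 484*4 + 27 = 1936 + 27 = 1963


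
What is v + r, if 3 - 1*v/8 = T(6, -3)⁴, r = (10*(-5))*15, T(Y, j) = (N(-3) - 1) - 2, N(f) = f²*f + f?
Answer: -9488094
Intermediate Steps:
N(f) = f + f³ (N(f) = f³ + f = f + f³)
T(Y, j) = -33 (T(Y, j) = ((-3 + (-3)³) - 1) - 2 = ((-3 - 27) - 1) - 2 = (-30 - 1) - 2 = -31 - 2 = -33)
r = -750 (r = -50*15 = -750)
v = -9487344 (v = 24 - 8*(-33)⁴ = 24 - 8*1185921 = 24 - 9487368 = -9487344)
v + r = -9487344 - 750 = -9488094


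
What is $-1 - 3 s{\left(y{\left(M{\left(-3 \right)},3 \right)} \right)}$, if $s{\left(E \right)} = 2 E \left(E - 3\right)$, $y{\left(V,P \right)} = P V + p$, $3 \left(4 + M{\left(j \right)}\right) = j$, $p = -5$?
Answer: $-2761$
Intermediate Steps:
$M{\left(j \right)} = -4 + \frac{j}{3}$
$y{\left(V,P \right)} = -5 + P V$ ($y{\left(V,P \right)} = P V - 5 = -5 + P V$)
$s{\left(E \right)} = 2 E \left(-3 + E\right)$
$-1 - 3 s{\left(y{\left(M{\left(-3 \right)},3 \right)} \right)} = -1 - 3 \cdot 2 \left(-5 + 3 \left(-4 + \frac{1}{3} \left(-3\right)\right)\right) \left(-3 + \left(-5 + 3 \left(-4 + \frac{1}{3} \left(-3\right)\right)\right)\right) = -1 - 3 \cdot 2 \left(-5 + 3 \left(-4 - 1\right)\right) \left(-3 + \left(-5 + 3 \left(-4 - 1\right)\right)\right) = -1 - 3 \cdot 2 \left(-5 + 3 \left(-5\right)\right) \left(-3 + \left(-5 + 3 \left(-5\right)\right)\right) = -1 - 3 \cdot 2 \left(-5 - 15\right) \left(-3 - 20\right) = -1 - 3 \cdot 2 \left(-20\right) \left(-3 - 20\right) = -1 - 3 \cdot 2 \left(-20\right) \left(-23\right) = -1 - 2760 = -2761$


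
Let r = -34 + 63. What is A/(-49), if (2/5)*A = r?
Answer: -145/98 ≈ -1.4796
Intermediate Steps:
r = 29
A = 145/2 (A = (5/2)*29 = 145/2 ≈ 72.500)
A/(-49) = (145/2)/(-49) = -1/49*145/2 = -145/98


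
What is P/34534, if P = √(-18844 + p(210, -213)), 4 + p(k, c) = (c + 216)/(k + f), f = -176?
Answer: I*√21788186/1174156 ≈ 0.0039754*I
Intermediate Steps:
p(k, c) = -4 + (216 + c)/(-176 + k) (p(k, c) = -4 + (c + 216)/(k - 176) = -4 + (216 + c)/(-176 + k))
P = I*√21788186/34 (P = √(-18844 + (920 - 213 - 4*210)/(-176 + 210)) = √(-18844 + (920 - 213 - 840)/34) = √(-18844 + (1/34)*(-133)) = √(-18844 - 133/34) = √(-640829/34) = I*√21788186/34 ≈ 137.29*I)
P/34534 = (I*√21788186/34)/34534 = (I*√21788186/34)*(1/34534) = I*√21788186/1174156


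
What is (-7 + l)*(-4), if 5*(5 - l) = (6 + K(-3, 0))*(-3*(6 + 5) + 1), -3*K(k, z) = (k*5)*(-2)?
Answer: 552/5 ≈ 110.40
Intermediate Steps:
K(k, z) = 10*k/3 (K(k, z) = -k*5*(-2)/3 = -5*k*(-2)/3 = -(-10)*k/3 = 10*k/3)
l = -103/5 (l = 5 - (6 + (10/3)*(-3))*(-3*(6 + 5) + 1)/5 = 5 - (6 - 10)*(-3*11 + 1)/5 = 5 - (-4)*(-33 + 1)/5 = 5 - (-4)*(-32)/5 = 5 - ⅕*128 = 5 - 128/5 = -103/5 ≈ -20.600)
(-7 + l)*(-4) = (-7 - 103/5)*(-4) = -138/5*(-4) = 552/5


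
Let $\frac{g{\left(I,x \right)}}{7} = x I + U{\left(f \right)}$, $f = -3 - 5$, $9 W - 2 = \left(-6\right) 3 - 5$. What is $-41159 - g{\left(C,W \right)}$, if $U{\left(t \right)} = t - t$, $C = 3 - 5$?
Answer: $- \frac{123575}{3} \approx -41192.0$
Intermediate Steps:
$C = -2$
$W = - \frac{7}{3}$ ($W = \frac{2}{9} + \frac{\left(-6\right) 3 - 5}{9} = \frac{2}{9} + \frac{-18 - 5}{9} = \frac{2}{9} + \frac{1}{9} \left(-23\right) = \frac{2}{9} - \frac{23}{9} = - \frac{7}{3} \approx -2.3333$)
$f = -8$ ($f = -3 - 5 = -8$)
$U{\left(t \right)} = 0$
$g{\left(I,x \right)} = 7 I x$ ($g{\left(I,x \right)} = 7 \left(x I + 0\right) = 7 \left(I x + 0\right) = 7 I x$)
$-41159 - g{\left(C,W \right)} = -41159 - 7 \left(-2\right) \left(- \frac{7}{3}\right) = -41159 - \frac{98}{3} = - \frac{123575}{3}$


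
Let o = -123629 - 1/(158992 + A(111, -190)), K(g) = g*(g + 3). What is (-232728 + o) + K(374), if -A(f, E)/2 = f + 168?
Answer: -34120187807/158434 ≈ -2.1536e+5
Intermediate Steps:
A(f, E) = -336 - 2*f (A(f, E) = -2*(f + 168) = -2*(168 + f) = -336 - 2*f)
K(g) = g*(3 + g)
o = -19587036987/158434 (o = -123629 - 1/(158992 + (-336 - 2*111)) = -123629 - 1/(158992 + (-336 - 222)) = -123629 - 1/(158992 - 558) = -123629 - 1/158434 = -19587036987/158434 ≈ -1.2363e+5)
(-232728 + o) + K(374) = (-232728 - 19587036987/158434) + 374*(3 + 374) = -56459064939/158434 + 374*377 = -56459064939/158434 + 140998 = -34120187807/158434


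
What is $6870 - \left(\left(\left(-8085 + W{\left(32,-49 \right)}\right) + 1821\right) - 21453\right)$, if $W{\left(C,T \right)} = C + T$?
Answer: $34604$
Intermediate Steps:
$6870 - \left(\left(\left(-8085 + W{\left(32,-49 \right)}\right) + 1821\right) - 21453\right) = 6870 - \left(\left(\left(-8085 + \left(32 - 49\right)\right) + 1821\right) - 21453\right) = 6870 - \left(\left(\left(-8085 - 17\right) + 1821\right) - 21453\right) = 6870 - \left(\left(-8102 + 1821\right) - 21453\right) = 6870 - \left(-6281 - 21453\right) = 6870 - -27734 = 6870 + 27734 = 34604$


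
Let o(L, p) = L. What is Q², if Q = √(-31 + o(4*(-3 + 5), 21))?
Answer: -23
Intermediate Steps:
Q = I*√23 (Q = √(-31 + 4*(-3 + 5)) = √(-31 + 4*2) = √(-31 + 8) = √(-23) = I*√23 ≈ 4.7958*I)
Q² = (I*√23)² = -23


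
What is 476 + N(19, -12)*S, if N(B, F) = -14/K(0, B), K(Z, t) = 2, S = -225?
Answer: 2051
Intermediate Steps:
N(B, F) = -7 (N(B, F) = -14/2 = -14*½ = -7)
476 + N(19, -12)*S = 476 - 7*(-225) = 476 + 1575 = 2051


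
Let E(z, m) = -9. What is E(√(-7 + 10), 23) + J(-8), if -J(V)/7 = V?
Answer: 47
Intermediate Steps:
J(V) = -7*V
E(√(-7 + 10), 23) + J(-8) = -9 - 7*(-8) = -9 + 56 = 47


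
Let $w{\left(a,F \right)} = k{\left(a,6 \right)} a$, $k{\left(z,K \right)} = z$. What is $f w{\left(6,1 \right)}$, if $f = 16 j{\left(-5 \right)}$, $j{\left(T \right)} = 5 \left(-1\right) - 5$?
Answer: $-5760$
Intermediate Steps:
$j{\left(T \right)} = -10$ ($j{\left(T \right)} = -5 - 5 = -10$)
$w{\left(a,F \right)} = a^{2}$ ($w{\left(a,F \right)} = a a = a^{2}$)
$f = -160$ ($f = 16 \left(-10\right) = -160$)
$f w{\left(6,1 \right)} = - 160 \cdot 6^{2} = \left(-160\right) 36 = -5760$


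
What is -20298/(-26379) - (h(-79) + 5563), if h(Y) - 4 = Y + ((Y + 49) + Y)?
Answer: -47290781/8793 ≈ -5378.2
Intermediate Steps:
h(Y) = 53 + 3*Y (h(Y) = 4 + (Y + ((Y + 49) + Y)) = 4 + (Y + ((49 + Y) + Y)) = 4 + (Y + (49 + 2*Y)) = 4 + (49 + 3*Y) = 53 + 3*Y)
-20298/(-26379) - (h(-79) + 5563) = -20298/(-26379) - ((53 + 3*(-79)) + 5563) = -20298*(-1/26379) - ((53 - 237) + 5563) = 6766/8793 - (-184 + 5563) = 6766/8793 - 1*5379 = 6766/8793 - 5379 = -47290781/8793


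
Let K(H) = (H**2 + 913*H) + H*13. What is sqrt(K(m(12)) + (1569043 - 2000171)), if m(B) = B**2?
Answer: 2*I*sqrt(69262) ≈ 526.35*I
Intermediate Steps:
K(H) = H**2 + 926*H (K(H) = (H**2 + 913*H) + 13*H = H**2 + 926*H)
sqrt(K(m(12)) + (1569043 - 2000171)) = sqrt(12**2*(926 + 12**2) + (1569043 - 2000171)) = sqrt(144*(926 + 144) - 431128) = sqrt(144*1070 - 431128) = sqrt(154080 - 431128) = sqrt(-277048) = 2*I*sqrt(69262)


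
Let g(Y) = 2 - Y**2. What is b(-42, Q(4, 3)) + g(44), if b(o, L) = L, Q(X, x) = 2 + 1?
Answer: -1931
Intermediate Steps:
Q(X, x) = 3
b(-42, Q(4, 3)) + g(44) = 3 + (2 - 1*44**2) = 3 + (2 - 1*1936) = 3 + (2 - 1936) = 3 - 1934 = -1931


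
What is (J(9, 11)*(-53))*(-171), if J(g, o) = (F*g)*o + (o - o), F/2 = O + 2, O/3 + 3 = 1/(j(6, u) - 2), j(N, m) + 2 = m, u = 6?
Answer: -9869607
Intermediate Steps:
j(N, m) = -2 + m
O = -15/2 (O = -9 + 3/((-2 + 6) - 2) = -9 + 3/(4 - 2) = -9 + 3/2 = -15/2 ≈ -7.5000)
F = -11 (F = 2*(-15/2 + 2) = 2*(-11/2) = -11)
J(g, o) = -11*g*o (J(g, o) = (-11*g)*o + (o - o) = -11*g*o + 0 = -11*g*o)
(J(9, 11)*(-53))*(-171) = (-11*9*11*(-53))*(-171) = -1089*(-53)*(-171) = 57717*(-171) = -9869607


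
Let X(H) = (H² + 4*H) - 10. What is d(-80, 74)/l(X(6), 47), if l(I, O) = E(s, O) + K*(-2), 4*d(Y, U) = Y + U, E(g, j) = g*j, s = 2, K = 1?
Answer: -3/184 ≈ -0.016304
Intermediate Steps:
d(Y, U) = U/4 + Y/4 (d(Y, U) = (Y + U)/4 = (U + Y)/4 = U/4 + Y/4)
X(H) = -10 + H² + 4*H
l(I, O) = -2 + 2*O (l(I, O) = 2*O + 1*(-2) = 2*O - 2 = -2 + 2*O)
d(-80, 74)/l(X(6), 47) = ((¼)*74 + (¼)*(-80))/(-2 + 2*47) = (37/2 - 20)/(-2 + 94) = -3/2/92 = -3/2*1/92 = -3/184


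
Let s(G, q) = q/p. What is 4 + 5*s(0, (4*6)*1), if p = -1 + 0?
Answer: -116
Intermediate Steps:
p = -1
s(G, q) = -q (s(G, q) = q/(-1) = q*(-1) = -q)
4 + 5*s(0, (4*6)*1) = 4 + 5*(-4*6) = 4 + 5*(-24) = 4 - 120 = -116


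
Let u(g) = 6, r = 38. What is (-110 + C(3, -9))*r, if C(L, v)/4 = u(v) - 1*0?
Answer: -3268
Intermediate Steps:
C(L, v) = 24 (C(L, v) = 4*(6 - 1*0) = 4*(6 + 0) = 4*6 = 24)
(-110 + C(3, -9))*r = (-110 + 24)*38 = -86*38 = -3268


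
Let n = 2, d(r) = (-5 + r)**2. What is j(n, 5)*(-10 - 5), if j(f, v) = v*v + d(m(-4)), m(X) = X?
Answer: -1590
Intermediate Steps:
j(f, v) = 81 + v**2 (j(f, v) = v*v + (-5 - 4)**2 = v**2 + (-9)**2 = v**2 + 81 = 81 + v**2)
j(n, 5)*(-10 - 5) = (81 + 5**2)*(-10 - 5) = (81 + 25)*(-15) = 106*(-15) = -1590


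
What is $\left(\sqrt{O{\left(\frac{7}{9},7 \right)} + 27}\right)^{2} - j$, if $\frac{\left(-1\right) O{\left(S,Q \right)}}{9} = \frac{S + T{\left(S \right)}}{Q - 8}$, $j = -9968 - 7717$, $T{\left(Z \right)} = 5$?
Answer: $17764$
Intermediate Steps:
$j = -17685$
$O{\left(S,Q \right)} = - \frac{9 \left(5 + S\right)}{-8 + Q}$ ($O{\left(S,Q \right)} = - 9 \frac{S + 5}{Q - 8} = - 9 \frac{5 + S}{-8 + Q} = - \frac{9 \left(5 + S\right)}{-8 + Q}$)
$\left(\sqrt{O{\left(\frac{7}{9},7 \right)} + 27}\right)^{2} - j = \left(\sqrt{\frac{9 \left(-5 - \frac{7}{9}\right)}{-8 + 7} + 27}\right)^{2} - -17685 = \left(\sqrt{\frac{9 \left(-5 - 7 \cdot \frac{1}{9}\right)}{-1} + 27}\right)^{2} + 17685 = \left(\sqrt{9 \left(-1\right) \left(-5 - \frac{7}{9}\right) + 27}\right)^{2} + 17685 = \left(\sqrt{9 \left(-1\right) \left(- \frac{52}{9}\right) + 27}\right)^{2} + 17685 = \left(\sqrt{52 + 27}\right)^{2} + 17685 = \left(\sqrt{79}\right)^{2} + 17685 = 79 + 17685 = 17764$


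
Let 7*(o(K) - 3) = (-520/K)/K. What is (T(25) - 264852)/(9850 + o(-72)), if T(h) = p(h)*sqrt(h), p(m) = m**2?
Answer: -1187193672/44693143 ≈ -26.563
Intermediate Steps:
o(K) = 3 - 520/(7*K**2) (o(K) = 3 + ((-520/K)/K)/7 = 3 + (-520/K**2)/7 = 3 - 520/(7*K**2))
T(h) = h**(5/2) (T(h) = h**2*sqrt(h) = h**(5/2))
(T(25) - 264852)/(9850 + o(-72)) = (25**(5/2) - 264852)/(9850 + (3 - 520/7/(-72)**2)) = (3125 - 264852)/(9850 + (3 - 520/7*1/5184)) = -261727/(9850 + (3 - 65/4536)) = -261727/(9850 + 13543/4536) = -261727/44693143/4536 = -261727*4536/44693143 = -1187193672/44693143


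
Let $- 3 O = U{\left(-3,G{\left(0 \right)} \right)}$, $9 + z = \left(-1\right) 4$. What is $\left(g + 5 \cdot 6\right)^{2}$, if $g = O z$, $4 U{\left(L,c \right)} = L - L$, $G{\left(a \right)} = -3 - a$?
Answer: $900$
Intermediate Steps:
$z = -13$ ($z = -9 - 4 = -13$)
$U{\left(L,c \right)} = 0$ ($U{\left(L,c \right)} = \frac{L - L}{4} = \frac{1}{4} \cdot 0 = 0$)
$O = 0$ ($O = \left(- \frac{1}{3}\right) 0 = 0$)
$g = 0$ ($g = 0 \left(-13\right) = 0$)
$\left(g + 5 \cdot 6\right)^{2} = \left(0 + 5 \cdot 6\right)^{2} = \left(0 + 30\right)^{2} = 30^{2} = 900$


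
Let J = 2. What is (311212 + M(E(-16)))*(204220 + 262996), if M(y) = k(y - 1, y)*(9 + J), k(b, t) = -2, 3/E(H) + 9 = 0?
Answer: 145392947040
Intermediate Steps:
E(H) = -⅓ (E(H) = 3/(-9 + 0) = 3/(-9) = 3*(-⅑) = -⅓)
M(y) = -22 (M(y) = -2*(9 + 2) = -2*11 = -22)
(311212 + M(E(-16)))*(204220 + 262996) = (311212 - 22)*(204220 + 262996) = 311190*467216 = 145392947040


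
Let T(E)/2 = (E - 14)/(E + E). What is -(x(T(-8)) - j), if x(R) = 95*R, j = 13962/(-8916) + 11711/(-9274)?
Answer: -3639312239/13781164 ≈ -264.08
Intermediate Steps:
j = -9745786/3445291 (j = 13962*(-1/8916) + 11711*(-1/9274) = -2327/1486 - 11711/9274 = -9745786/3445291 ≈ -2.8287)
T(E) = (-14 + E)/E (T(E) = 2*((E - 14)/(E + E)) = 2*((-14 + E)/((2*E))) = 2*((-14 + E)*(1/(2*E))) = 2*((-14 + E)/(2*E)) = (-14 + E)/E)
-(x(T(-8)) - j) = -(95*((-14 - 8)/(-8)) - 1*(-9745786/3445291)) = -(95*(-1/8*(-22)) + 9745786/3445291) = -(95*(11/4) + 9745786/3445291) = -(1045/4 + 9745786/3445291) = -1*3639312239/13781164 = -3639312239/13781164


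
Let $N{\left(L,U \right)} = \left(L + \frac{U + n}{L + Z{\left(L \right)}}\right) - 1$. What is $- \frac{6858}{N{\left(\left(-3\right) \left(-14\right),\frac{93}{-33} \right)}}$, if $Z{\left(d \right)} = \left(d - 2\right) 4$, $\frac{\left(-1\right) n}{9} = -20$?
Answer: $- \frac{1693164}{10339} \approx -163.76$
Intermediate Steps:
$n = 180$ ($n = \left(-9\right) \left(-20\right) = 180$)
$Z{\left(d \right)} = -8 + 4 d$ ($Z{\left(d \right)} = \left(-2 + d\right) 4 = -8 + 4 d$)
$N{\left(L,U \right)} = -1 + L + \frac{180 + U}{-8 + 5 L}$ ($N{\left(L,U \right)} = \left(L + \frac{U + 180}{L + \left(-8 + 4 L\right)}\right) - 1 = \left(L + \frac{180 + U}{-8 + 5 L}\right) - 1 = -1 + L + \frac{180 + U}{-8 + 5 L}$)
$- \frac{6858}{N{\left(\left(-3\right) \left(-14\right),\frac{93}{-33} \right)}} = - \frac{6858}{\frac{1}{-8 + 5 \left(\left(-3\right) \left(-14\right)\right)} \left(188 + \frac{93}{-33} - 13 \left(\left(-3\right) \left(-14\right)\right) + 5 \left(\left(-3\right) \left(-14\right)\right)^{2}\right)} = - \frac{6858}{\frac{1}{-8 + 5 \cdot 42} \left(188 + 93 \left(- \frac{1}{33}\right) - 546 + 5 \cdot 42^{2}\right)} = - \frac{6858}{\frac{1}{-8 + 210} \left(188 - \frac{31}{11} - 546 + 5 \cdot 1764\right)} = - \frac{6858}{\frac{1}{202} \left(188 - \frac{31}{11} - 546 + 8820\right)} = - \frac{6858}{\frac{1}{202} \cdot \frac{93051}{11}} = - \frac{6858}{\frac{93051}{2222}} = \left(-6858\right) \frac{2222}{93051} = - \frac{1693164}{10339}$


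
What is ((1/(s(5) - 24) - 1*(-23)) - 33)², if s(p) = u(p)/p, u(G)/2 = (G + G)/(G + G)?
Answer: 1404225/13924 ≈ 100.85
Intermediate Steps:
u(G) = 2 (u(G) = 2*((G + G)/(G + G)) = 2*((2*G)/((2*G))) = 2*((2*G)*(1/(2*G))) = 2*1 = 2)
s(p) = 2/p
((1/(s(5) - 24) - 1*(-23)) - 33)² = ((1/(2/5 - 24) - 1*(-23)) - 33)² = ((1/(2*(⅕) - 24) + 23) - 33)² = ((1/(⅖ - 24) + 23) - 33)² = ((1/(-118/5) + 23) - 33)² = ((-5/118 + 23) - 33)² = (2709/118 - 33)² = (-1185/118)² = 1404225/13924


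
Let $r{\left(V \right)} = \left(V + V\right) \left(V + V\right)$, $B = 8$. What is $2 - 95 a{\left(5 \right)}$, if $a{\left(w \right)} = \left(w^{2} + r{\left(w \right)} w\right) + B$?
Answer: $-50633$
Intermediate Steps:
$r{\left(V \right)} = 4 V^{2}$ ($r{\left(V \right)} = 2 V 2 V = 4 V^{2}$)
$a{\left(w \right)} = 8 + w^{2} + 4 w^{3}$ ($a{\left(w \right)} = \left(w^{2} + 4 w^{2} w\right) + 8 = \left(w^{2} + 4 w^{3}\right) + 8 = 8 + w^{2} + 4 w^{3}$)
$2 - 95 a{\left(5 \right)} = 2 - 95 \left(8 + 5^{2} + 4 \cdot 5^{3}\right) = 2 - 95 \left(8 + 25 + 4 \cdot 125\right) = 2 - 95 \left(8 + 25 + 500\right) = 2 - 50635 = -50633$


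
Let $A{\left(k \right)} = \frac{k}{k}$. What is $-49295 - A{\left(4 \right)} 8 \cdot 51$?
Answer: $-49703$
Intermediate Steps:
$A{\left(k \right)} = 1$
$-49295 - A{\left(4 \right)} 8 \cdot 51 = -49295 - 1 \cdot 8 \cdot 51 = -49295 - 1 \cdot 408 = -49295 - 408 = -49703$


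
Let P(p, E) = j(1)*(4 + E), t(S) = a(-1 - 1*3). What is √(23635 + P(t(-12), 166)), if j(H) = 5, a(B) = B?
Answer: √24485 ≈ 156.48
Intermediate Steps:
t(S) = -4 (t(S) = -1 - 1*3 = -1 - 3 = -4)
P(p, E) = 20 + 5*E (P(p, E) = 5*(4 + E) = 20 + 5*E)
√(23635 + P(t(-12), 166)) = √(23635 + (20 + 5*166)) = √(23635 + (20 + 830)) = √(23635 + 850) = √24485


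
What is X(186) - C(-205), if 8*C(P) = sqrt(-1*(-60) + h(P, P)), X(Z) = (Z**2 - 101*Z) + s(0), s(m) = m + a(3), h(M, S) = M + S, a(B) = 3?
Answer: 15813 - 5*I*sqrt(14)/8 ≈ 15813.0 - 2.3385*I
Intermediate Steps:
s(m) = 3 + m (s(m) = m + 3 = 3 + m)
X(Z) = 3 + Z**2 - 101*Z (X(Z) = (Z**2 - 101*Z) + (3 + 0) = (Z**2 - 101*Z) + 3 = 3 + Z**2 - 101*Z)
C(P) = sqrt(60 + 2*P)/8 (C(P) = sqrt(-1*(-60) + (P + P))/8 = sqrt(60 + 2*P)/8)
X(186) - C(-205) = (3 + 186**2 - 101*186) - sqrt(60 + 2*(-205))/8 = (3 + 34596 - 18786) - sqrt(60 - 410)/8 = 15813 - sqrt(-350)/8 = 15813 - 5*I*sqrt(14)/8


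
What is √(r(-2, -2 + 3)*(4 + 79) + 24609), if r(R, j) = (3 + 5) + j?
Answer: 2*√6339 ≈ 159.24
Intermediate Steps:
r(R, j) = 8 + j
√(r(-2, -2 + 3)*(4 + 79) + 24609) = √((8 + (-2 + 3))*(4 + 79) + 24609) = √((8 + 1)*83 + 24609) = √(9*83 + 24609) = √(747 + 24609) = √25356 = 2*√6339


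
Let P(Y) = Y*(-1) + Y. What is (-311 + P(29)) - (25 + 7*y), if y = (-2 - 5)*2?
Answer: -238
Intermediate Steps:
P(Y) = 0 (P(Y) = -Y + Y = 0)
y = -14 (y = -7*2 = -14)
(-311 + P(29)) - (25 + 7*y) = (-311 + 0) - (25 + 7*(-14)) = -311 - (25 - 98) = -311 - 1*(-73) = -311 + 73 = -238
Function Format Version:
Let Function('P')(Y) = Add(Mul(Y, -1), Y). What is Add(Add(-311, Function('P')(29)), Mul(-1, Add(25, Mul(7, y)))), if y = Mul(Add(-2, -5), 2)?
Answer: -238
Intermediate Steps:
Function('P')(Y) = 0 (Function('P')(Y) = Add(Mul(-1, Y), Y) = 0)
y = -14 (y = Mul(-7, 2) = -14)
Add(Add(-311, Function('P')(29)), Mul(-1, Add(25, Mul(7, y)))) = Add(Add(-311, 0), Mul(-1, Add(25, Mul(7, -14)))) = Add(-311, Mul(-1, Add(25, -98))) = Add(-311, Mul(-1, -73)) = Add(-311, 73) = -238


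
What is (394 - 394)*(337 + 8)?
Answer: 0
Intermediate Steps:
(394 - 394)*(337 + 8) = 0*345 = 0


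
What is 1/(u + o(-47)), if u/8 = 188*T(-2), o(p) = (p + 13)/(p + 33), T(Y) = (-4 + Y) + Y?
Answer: -7/84207 ≈ -8.3128e-5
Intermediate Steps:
T(Y) = -4 + 2*Y
o(p) = (13 + p)/(33 + p)
u = -12032 (u = 8*(188*(-4 + 2*(-2))) = 8*(188*(-4 - 4)) = 8*(188*(-8)) = 8*(-1504) = -12032)
1/(u + o(-47)) = 1/(-12032 + (13 - 47)/(33 - 47)) = 1/(-12032 - 34/(-14)) = 1/(-12032 - 1/14*(-34)) = 1/(-12032 + 17/7) = 1/(-84207/7) = -7/84207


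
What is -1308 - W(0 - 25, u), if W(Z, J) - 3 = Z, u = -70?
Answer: -1286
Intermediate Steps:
W(Z, J) = 3 + Z
-1308 - W(0 - 25, u) = -1308 - (3 + (0 - 25)) = -1308 - (3 - 25) = -1308 - 1*(-22) = -1308 + 22 = -1286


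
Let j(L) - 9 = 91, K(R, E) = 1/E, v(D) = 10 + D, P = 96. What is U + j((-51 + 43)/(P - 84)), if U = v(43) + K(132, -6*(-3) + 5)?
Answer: 3520/23 ≈ 153.04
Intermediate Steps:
j(L) = 100 (j(L) = 9 + 91 = 100)
U = 1220/23 (U = (10 + 43) + 1/(-6*(-3) + 5) = 53 + 1/(18 + 5) = 53 + 1/23 = 1220/23 ≈ 53.043)
U + j((-51 + 43)/(P - 84)) = 1220/23 + 100 = 3520/23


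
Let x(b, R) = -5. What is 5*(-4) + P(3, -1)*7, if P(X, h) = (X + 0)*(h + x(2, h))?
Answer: -146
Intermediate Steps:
P(X, h) = X*(-5 + h) (P(X, h) = (X + 0)*(h - 5) = X*(-5 + h))
5*(-4) + P(3, -1)*7 = 5*(-4) + (3*(-5 - 1))*7 = -20 + (3*(-6))*7 = -20 - 18*7 = -20 - 126 = -146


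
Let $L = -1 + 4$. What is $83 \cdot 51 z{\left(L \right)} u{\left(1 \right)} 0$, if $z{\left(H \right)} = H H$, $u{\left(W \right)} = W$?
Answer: $0$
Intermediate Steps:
$L = 3$
$z{\left(H \right)} = H^{2}$
$83 \cdot 51 z{\left(L \right)} u{\left(1 \right)} 0 = 83 \cdot 51 \cdot 3^{2} \cdot 1 \cdot 0 = 4233 \cdot 9 \cdot 1 \cdot 0 = 4233 \cdot 9 \cdot 0 = 4233 \cdot 0 = 0$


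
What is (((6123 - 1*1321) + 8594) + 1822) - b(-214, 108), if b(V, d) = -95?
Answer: 15313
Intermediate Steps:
(((6123 - 1*1321) + 8594) + 1822) - b(-214, 108) = (((6123 - 1*1321) + 8594) + 1822) - 1*(-95) = (((6123 - 1321) + 8594) + 1822) + 95 = ((4802 + 8594) + 1822) + 95 = (13396 + 1822) + 95 = 15218 + 95 = 15313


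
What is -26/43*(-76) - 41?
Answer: 213/43 ≈ 4.9535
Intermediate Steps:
-26/43*(-76) - 41 = 1976/43 - 41 = 213/43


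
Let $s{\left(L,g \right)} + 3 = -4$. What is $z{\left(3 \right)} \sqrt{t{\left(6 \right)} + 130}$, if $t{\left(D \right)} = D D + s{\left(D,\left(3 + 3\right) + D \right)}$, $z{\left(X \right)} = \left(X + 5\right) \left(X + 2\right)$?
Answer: $40 \sqrt{159} \approx 504.38$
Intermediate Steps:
$z{\left(X \right)} = \left(2 + X\right) \left(5 + X\right)$ ($z{\left(X \right)} = \left(5 + X\right) \left(2 + X\right) = \left(2 + X\right) \left(5 + X\right)$)
$s{\left(L,g \right)} = -7$ ($s{\left(L,g \right)} = -3 - 4 = -7$)
$t{\left(D \right)} = -7 + D^{2}$ ($t{\left(D \right)} = D D - 7 = D^{2} - 7 = -7 + D^{2}$)
$z{\left(3 \right)} \sqrt{t{\left(6 \right)} + 130} = \left(10 + 3^{2} + 7 \cdot 3\right) \sqrt{\left(-7 + 6^{2}\right) + 130} = \left(10 + 9 + 21\right) \sqrt{\left(-7 + 36\right) + 130} = 40 \sqrt{29 + 130} = 40 \sqrt{159}$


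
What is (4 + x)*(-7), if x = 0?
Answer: -28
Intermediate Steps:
(4 + x)*(-7) = (4 + 0)*(-7) = 4*(-7) = -28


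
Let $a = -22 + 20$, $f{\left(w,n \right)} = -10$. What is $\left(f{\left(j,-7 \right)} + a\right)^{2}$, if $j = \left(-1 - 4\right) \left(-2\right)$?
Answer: $144$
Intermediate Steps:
$j = 10$ ($j = \left(-5\right) \left(-2\right) = 10$)
$a = -2$
$\left(f{\left(j,-7 \right)} + a\right)^{2} = \left(-10 - 2\right)^{2} = \left(-12\right)^{2} = 144$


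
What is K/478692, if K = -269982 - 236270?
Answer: -126563/119673 ≈ -1.0576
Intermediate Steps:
K = -506252
K/478692 = -506252/478692 = -506252*1/478692 = -126563/119673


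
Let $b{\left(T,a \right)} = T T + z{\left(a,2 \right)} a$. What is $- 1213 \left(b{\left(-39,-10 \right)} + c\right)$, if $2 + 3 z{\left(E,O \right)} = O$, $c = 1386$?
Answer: $-3526191$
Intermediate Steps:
$z{\left(E,O \right)} = - \frac{2}{3} + \frac{O}{3}$
$b{\left(T,a \right)} = T^{2}$ ($b{\left(T,a \right)} = T T + \left(- \frac{2}{3} + \frac{1}{3} \cdot 2\right) a = T^{2} + \left(- \frac{2}{3} + \frac{2}{3}\right) a = T^{2} + 0 a = T^{2} + 0 = T^{2}$)
$- 1213 \left(b{\left(-39,-10 \right)} + c\right) = - 1213 \left(\left(-39\right)^{2} + 1386\right) = - 1213 \left(1521 + 1386\right) = \left(-1213\right) 2907 = -3526191$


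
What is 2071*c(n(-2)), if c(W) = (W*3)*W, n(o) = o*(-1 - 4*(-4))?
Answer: 5591700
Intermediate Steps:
n(o) = 15*o (n(o) = o*(-1 + 16) = o*15 = 15*o)
c(W) = 3*W² (c(W) = (3*W)*W = 3*W²)
2071*c(n(-2)) = 2071*(3*(15*(-2))²) = 2071*(3*(-30)²) = 2071*(3*900) = 2071*2700 = 5591700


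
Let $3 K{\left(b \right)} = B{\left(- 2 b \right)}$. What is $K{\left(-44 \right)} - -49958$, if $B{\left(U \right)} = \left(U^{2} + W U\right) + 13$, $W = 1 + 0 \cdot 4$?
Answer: $52573$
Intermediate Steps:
$W = 1$ ($W = 1 + 0 = 1$)
$B{\left(U \right)} = 13 + U + U^{2}$ ($B{\left(U \right)} = \left(U^{2} + 1 U\right) + 13 = \left(U^{2} + U\right) + 13 = \left(U + U^{2}\right) + 13 = 13 + U + U^{2}$)
$K{\left(b \right)} = \frac{13}{3} - \frac{2 b}{3} + \frac{4 b^{2}}{3}$ ($K{\left(b \right)} = \frac{13 - 2 b + \left(- 2 b\right)^{2}}{3} = \frac{13 - 2 b + 4 b^{2}}{3} = \frac{13}{3} - \frac{2 b}{3} + \frac{4 b^{2}}{3}$)
$K{\left(-44 \right)} - -49958 = \left(\frac{13}{3} - - \frac{88}{3} + \frac{4 \left(-44\right)^{2}}{3}\right) - -49958 = \left(\frac{13}{3} + \frac{88}{3} + \frac{4}{3} \cdot 1936\right) + 49958 = \left(\frac{13}{3} + \frac{88}{3} + \frac{7744}{3}\right) + 49958 = 2615 + 49958 = 52573$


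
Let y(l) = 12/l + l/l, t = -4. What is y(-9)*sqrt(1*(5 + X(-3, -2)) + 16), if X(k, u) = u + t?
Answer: -sqrt(15)/3 ≈ -1.2910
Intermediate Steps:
X(k, u) = -4 + u (X(k, u) = u - 4 = -4 + u)
y(l) = 1 + 12/l (y(l) = 12/l + 1 = 1 + 12/l)
y(-9)*sqrt(1*(5 + X(-3, -2)) + 16) = ((12 - 9)/(-9))*sqrt(1*(5 + (-4 - 2)) + 16) = (-1/9*3)*sqrt(1*(5 - 6) + 16) = -sqrt(1*(-1) + 16)/3 = -sqrt(-1 + 16)/3 = -sqrt(15)/3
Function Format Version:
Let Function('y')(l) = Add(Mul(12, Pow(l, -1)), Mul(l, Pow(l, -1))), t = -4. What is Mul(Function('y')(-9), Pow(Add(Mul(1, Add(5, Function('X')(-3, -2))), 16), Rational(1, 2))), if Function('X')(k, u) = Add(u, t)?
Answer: Mul(Rational(-1, 3), Pow(15, Rational(1, 2))) ≈ -1.2910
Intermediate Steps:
Function('X')(k, u) = Add(-4, u) (Function('X')(k, u) = Add(u, -4) = Add(-4, u))
Function('y')(l) = Add(1, Mul(12, Pow(l, -1))) (Function('y')(l) = Add(Mul(12, Pow(l, -1)), 1) = Add(1, Mul(12, Pow(l, -1))))
Mul(Function('y')(-9), Pow(Add(Mul(1, Add(5, Function('X')(-3, -2))), 16), Rational(1, 2))) = Mul(Mul(Pow(-9, -1), Add(12, -9)), Pow(Add(Mul(1, Add(5, Add(-4, -2))), 16), Rational(1, 2))) = Mul(Mul(Rational(-1, 9), 3), Pow(Add(Mul(1, Add(5, -6)), 16), Rational(1, 2))) = Mul(Rational(-1, 3), Pow(Add(Mul(1, -1), 16), Rational(1, 2))) = Mul(Rational(-1, 3), Pow(Add(-1, 16), Rational(1, 2))) = Mul(Rational(-1, 3), Pow(15, Rational(1, 2)))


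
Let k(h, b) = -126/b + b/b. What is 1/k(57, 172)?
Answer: 86/23 ≈ 3.7391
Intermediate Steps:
k(h, b) = 1 - 126/b (k(h, b) = -126/b + 1 = 1 - 126/b)
1/k(57, 172) = 1/((-126 + 172)/172) = 1/((1/172)*46) = 1/(23/86) = 86/23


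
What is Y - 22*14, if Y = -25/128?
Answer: -39449/128 ≈ -308.20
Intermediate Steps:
Y = -25/128 (Y = -25*1/128 = -25/128 ≈ -0.19531)
Y - 22*14 = -25/128 - 22*14 = -25/128 - 1*308 = -25/128 - 308 = -39449/128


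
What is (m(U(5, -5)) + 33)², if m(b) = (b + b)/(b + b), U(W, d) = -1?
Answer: 1156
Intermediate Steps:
m(b) = 1 (m(b) = (2*b)/((2*b)) = (2*b)*(1/(2*b)) = 1)
(m(U(5, -5)) + 33)² = (1 + 33)² = 34² = 1156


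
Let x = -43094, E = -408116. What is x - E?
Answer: 365022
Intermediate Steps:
x - E = -43094 - 1*(-408116) = -43094 + 408116 = 365022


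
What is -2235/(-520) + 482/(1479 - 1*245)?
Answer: 300863/64168 ≈ 4.6887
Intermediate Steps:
-2235/(-520) + 482/(1479 - 1*245) = -2235*(-1/520) + 482/(1479 - 245) = 447/104 + 482/1234 = 447/104 + 482*(1/1234) = 447/104 + 241/617 = 300863/64168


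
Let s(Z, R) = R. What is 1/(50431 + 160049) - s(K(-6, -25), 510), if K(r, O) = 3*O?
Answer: -107344799/210480 ≈ -510.00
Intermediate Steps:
1/(50431 + 160049) - s(K(-6, -25), 510) = 1/(50431 + 160049) - 1*510 = 1/210480 - 510 = -107344799/210480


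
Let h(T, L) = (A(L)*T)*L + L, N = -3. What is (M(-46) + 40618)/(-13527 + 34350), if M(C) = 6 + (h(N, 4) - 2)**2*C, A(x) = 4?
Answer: -18904/6941 ≈ -2.7235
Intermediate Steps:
h(T, L) = L + 4*L*T (h(T, L) = (4*T)*L + L = 4*L*T + L = L + 4*L*T)
M(C) = 6 + 2116*C (M(C) = 6 + (4*(1 + 4*(-3)) - 2)**2*C = 6 + (4*(1 - 12) - 2)**2*C = 6 + (4*(-11) - 2)**2*C = 6 + (-44 - 2)**2*C = 6 + (-46)**2*C = 6 + 2116*C)
(M(-46) + 40618)/(-13527 + 34350) = ((6 + 2116*(-46)) + 40618)/(-13527 + 34350) = ((6 - 97336) + 40618)/20823 = (-97330 + 40618)*(1/20823) = -56712*1/20823 = -18904/6941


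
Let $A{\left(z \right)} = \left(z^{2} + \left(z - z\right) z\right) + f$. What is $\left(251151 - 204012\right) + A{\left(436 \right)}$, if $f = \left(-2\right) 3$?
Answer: $237229$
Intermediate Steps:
$f = -6$
$A{\left(z \right)} = -6 + z^{2}$ ($A{\left(z \right)} = \left(z^{2} + \left(z - z\right) z\right) - 6 = \left(z^{2} + 0 z\right) - 6 = \left(z^{2} + 0\right) - 6 = z^{2} - 6 = -6 + z^{2}$)
$\left(251151 - 204012\right) + A{\left(436 \right)} = \left(251151 - 204012\right) - \left(6 - 436^{2}\right) = 47139 + \left(-6 + 190096\right) = 47139 + 190090 = 237229$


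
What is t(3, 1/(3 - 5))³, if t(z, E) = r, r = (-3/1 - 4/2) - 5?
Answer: -1000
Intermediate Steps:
r = -10 (r = (-3*1 - 4*½) - 5 = (-3 - 2) - 5 = -5 - 5 = -10)
t(z, E) = -10
t(3, 1/(3 - 5))³ = (-10)³ = -1000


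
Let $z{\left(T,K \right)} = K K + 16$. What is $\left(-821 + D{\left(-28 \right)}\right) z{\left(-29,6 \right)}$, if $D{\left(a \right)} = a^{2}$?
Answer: $-1924$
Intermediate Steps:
$z{\left(T,K \right)} = 16 + K^{2}$ ($z{\left(T,K \right)} = K^{2} + 16 = 16 + K^{2}$)
$\left(-821 + D{\left(-28 \right)}\right) z{\left(-29,6 \right)} = \left(-821 + \left(-28\right)^{2}\right) \left(16 + 6^{2}\right) = \left(-821 + 784\right) \left(16 + 36\right) = \left(-37\right) 52 = -1924$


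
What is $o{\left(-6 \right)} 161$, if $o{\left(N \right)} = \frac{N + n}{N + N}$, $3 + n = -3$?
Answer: $161$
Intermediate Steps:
$n = -6$ ($n = -3 - 3 = -6$)
$o{\left(N \right)} = \frac{-6 + N}{2 N}$ ($o{\left(N \right)} = \frac{N - 6}{N + N} = \frac{-6 + N}{2 N}$)
$o{\left(-6 \right)} 161 = \frac{-6 - 6}{2 \left(-6\right)} 161 = \frac{1}{2} \left(- \frac{1}{6}\right) \left(-12\right) 161 = 1 \cdot 161 = 161$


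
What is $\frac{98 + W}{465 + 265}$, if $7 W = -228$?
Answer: $\frac{229}{2555} \approx 0.089628$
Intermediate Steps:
$W = - \frac{228}{7}$ ($W = \frac{1}{7} \left(-228\right) = - \frac{228}{7} \approx -32.571$)
$\frac{98 + W}{465 + 265} = \frac{98 - \frac{228}{7}}{465 + 265} = \frac{458}{7 \cdot 730} = \frac{458}{7} \cdot \frac{1}{730} = \frac{229}{2555}$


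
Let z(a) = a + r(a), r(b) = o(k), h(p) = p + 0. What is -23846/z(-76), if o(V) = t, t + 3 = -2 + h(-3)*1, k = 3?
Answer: 11923/42 ≈ 283.88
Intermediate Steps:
h(p) = p
t = -8 (t = -3 + (-2 - 3*1) = -3 + (-2 - 3) = -3 - 5 = -8)
o(V) = -8
r(b) = -8
z(a) = -8 + a (z(a) = a - 8 = -8 + a)
-23846/z(-76) = -23846/(-8 - 76) = -23846/(-84) = -23846*(-1/84) = 11923/42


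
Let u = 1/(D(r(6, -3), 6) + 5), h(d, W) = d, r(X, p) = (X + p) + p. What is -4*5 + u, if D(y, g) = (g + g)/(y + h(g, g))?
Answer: -139/7 ≈ -19.857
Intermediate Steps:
r(X, p) = X + 2*p
D(y, g) = 2*g/(g + y) (D(y, g) = (g + g)/(y + g) = (2*g)/(g + y) = 2*g/(g + y))
u = ⅐ (u = 1/(2*6/(6 + (6 + 2*(-3))) + 5) = 1/(2*6/(6 + (6 - 6)) + 5) = 1/(2*6/(6 + 0) + 5) = 1/(2*6/6 + 5) = 1/(2*6*(⅙) + 5) = 1/(2 + 5) = 1/7 = ⅐ ≈ 0.14286)
-4*5 + u = -4*5 + ⅐ = -20 + ⅐ = -139/7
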